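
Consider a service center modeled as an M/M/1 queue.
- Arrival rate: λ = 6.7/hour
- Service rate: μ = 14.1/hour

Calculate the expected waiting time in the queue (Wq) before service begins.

First, compute utilization: ρ = λ/μ = 6.7/14.1 = 0.4752
For M/M/1: Wq = λ/(μ(μ-λ))
Wq = 6.7/(14.1 × (14.1-6.7))
Wq = 6.7/(14.1 × 7.40)
Wq = 0.06421 hours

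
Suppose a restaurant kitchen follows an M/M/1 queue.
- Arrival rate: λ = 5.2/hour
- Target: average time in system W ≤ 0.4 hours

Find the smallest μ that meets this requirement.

For M/M/1: W = 1/(μ-λ)
Need W ≤ 0.4, so 1/(μ-λ) ≤ 0.4
μ - λ ≥ 1/0.4 = 2.5000
μ ≥ 5.2 + 2.5000 = 7.7000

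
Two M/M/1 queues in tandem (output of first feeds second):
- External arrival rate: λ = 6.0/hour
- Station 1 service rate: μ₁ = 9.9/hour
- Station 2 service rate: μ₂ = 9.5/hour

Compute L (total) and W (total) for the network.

By Jackson's theorem, each station behaves as independent M/M/1.
Station 1: ρ₁ = 6.0/9.9 = 0.6061, L₁ = ρ₁/(1-ρ₁) = λ/(μ₁-λ) = 6.0/3.90 = 1.53846
Station 2: ρ₂ = 6.0/9.5 = 0.6316, L₂ = ρ₂/(1-ρ₂) = λ/(μ₂-λ) = 6.0/3.50 = 1.71429
Total: L = L₁ + L₂ = 1.53846 + 1.71429 = 3.2527
W = L/λ = 3.2527/6.0 = 0.5421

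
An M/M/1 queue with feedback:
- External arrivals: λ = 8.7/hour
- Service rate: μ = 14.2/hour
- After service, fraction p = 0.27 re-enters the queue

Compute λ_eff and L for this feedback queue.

Effective arrival rate: λ_eff = λ/(1-p) = 8.7/(1-0.27) = 8.7/0.73 = 11.9178
ρ = λ_eff/μ = 11.9178/14.2 = 0.839282
L = ρ/(1-ρ) = 0.839282/(1-0.839282) = 5.2221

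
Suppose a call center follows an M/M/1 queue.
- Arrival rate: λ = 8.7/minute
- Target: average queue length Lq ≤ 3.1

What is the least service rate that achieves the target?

For M/M/1: Lq = λ²/(μ(μ-λ))
Need Lq ≤ 3.1, i.e. μ(μ-λ) ≥ λ²/3.1
μ² - 8.7μ - 75.69/3.1 ≥ 0  →  μ² - 8.7μ - 24.41613 ≥ 0
Quadratic formula (positive root): μ = [λ + √(λ² + 4×24.41613)]/2
Discriminant: 75.69 + 4×24.41613 = 173.3545, √173.3545 = 13.1664
μ ≥ (8.7 + 13.1664)/2 = 10.9332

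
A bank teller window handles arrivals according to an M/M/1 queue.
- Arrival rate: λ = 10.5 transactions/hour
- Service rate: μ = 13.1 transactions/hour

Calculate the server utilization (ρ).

Server utilization: ρ = λ/μ
ρ = 10.5/13.1 = 0.8015
The server is busy 80.15% of the time.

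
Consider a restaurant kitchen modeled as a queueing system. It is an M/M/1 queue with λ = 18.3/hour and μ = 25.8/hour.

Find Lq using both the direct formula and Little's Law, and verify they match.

Method 1 (direct): Lq = λ²/(μ(μ-λ)) = 334.89/(25.8 × 7.50) = 1.7307

Method 2 (Little's Law):
W = 1/(μ-λ) = 1/7.50 = 0.1333333
Wq = W - 1/μ = 0.1333333 - 0.03875969 = 0.094574
Lq = λWq = 18.3 × 0.094574 = 1.7307 ✔ (matches Method 1)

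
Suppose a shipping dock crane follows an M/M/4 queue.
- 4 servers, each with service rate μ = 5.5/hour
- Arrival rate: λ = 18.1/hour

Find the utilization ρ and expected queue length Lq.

Traffic intensity: ρ = λ/(cμ) = 18.1/(4×5.5) = 0.8227
Since ρ = 0.8227 < 1, system is stable.
Offered load a = λ/μ = cρ = 18.1/5.5 = 3.2909
P₀ = [ Σₙ₌₀^3 aⁿ/n! + a^4/(4!(1-ρ)) ]⁻¹
Σ = a^0/0! + a^1/1! + a^2/2! + a^3/3! = 1.00000 + 3.29091 + 5.41504 + 5.94014 = 15.6461
a^4/(4!(1-ρ)) = 117.2907/(24 × 0.177273) = 27.5683
P₀ = 1/(15.6461 + 27.5683) = 0.02314
Lq = P₀·a^4·ρ / (4!(1-ρ)²) = 0.0231404 × 117.2907 × 0.822727 / (24 × 0.0314256) = 2.9607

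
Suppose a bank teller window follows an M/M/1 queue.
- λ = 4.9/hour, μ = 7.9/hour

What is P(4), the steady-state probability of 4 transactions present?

ρ = λ/μ = 4.9/7.9 = 0.62025
P(n) = (1-ρ)ρⁿ
P(4) = (1-0.62025) × 0.62025^4
P(4) = 0.37975 × 0.14800
P(4) = 0.05620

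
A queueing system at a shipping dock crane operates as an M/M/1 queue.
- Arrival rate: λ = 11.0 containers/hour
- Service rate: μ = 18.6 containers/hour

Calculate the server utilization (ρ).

Server utilization: ρ = λ/μ
ρ = 11.0/18.6 = 0.5914
The server is busy 59.14% of the time.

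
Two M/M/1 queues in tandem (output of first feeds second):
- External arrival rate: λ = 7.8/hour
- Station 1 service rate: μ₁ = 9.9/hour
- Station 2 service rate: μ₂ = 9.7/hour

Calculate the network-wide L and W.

By Jackson's theorem, each station behaves as independent M/M/1.
Station 1: ρ₁ = 7.8/9.9 = 0.7879, L₁ = ρ₁/(1-ρ₁) = λ/(μ₁-λ) = 7.8/2.10 = 3.714286
Station 2: ρ₂ = 7.8/9.7 = 0.8041, L₂ = ρ₂/(1-ρ₂) = λ/(μ₂-λ) = 7.8/1.90 = 4.105263
Total: L = L₁ + L₂ = 3.714286 + 4.105263 = 7.8195
W = L/λ = 7.8195/7.8 = 1.0025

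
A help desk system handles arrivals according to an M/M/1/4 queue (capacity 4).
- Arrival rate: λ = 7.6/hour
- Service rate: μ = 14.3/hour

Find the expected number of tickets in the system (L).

ρ = λ/μ = 7.6/14.3 = 0.53147
P₀ = (1-ρ)/(1-ρ^(K+1)) = (1-0.53147)/(1-0.53147^5) = 0.46853/0.95760 = 0.4893
P_K = P₀×ρ^K = 0.4893 × 0.53147^4 = 0.4893 × 0.07978 = 0.03904
L = ρ[1 - (K+1)ρ^K + Kρ^(K+1)] / [(1-ρ)(1-ρ^(K+1))]
L = 0.53147 × (1 - 5×0.07978 + 4×0.04240) / ((1 - 0.53147) × (1 - 0.04240)) = 0.9129 tickets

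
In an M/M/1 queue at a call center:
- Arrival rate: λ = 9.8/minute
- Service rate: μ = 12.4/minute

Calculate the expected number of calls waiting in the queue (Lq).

ρ = λ/μ = 9.8/12.4 = 0.7903
For M/M/1: Lq = λ²/(μ(μ-λ))
Lq = 96.04/(12.4 × 2.60)
Lq = 2.9789 calls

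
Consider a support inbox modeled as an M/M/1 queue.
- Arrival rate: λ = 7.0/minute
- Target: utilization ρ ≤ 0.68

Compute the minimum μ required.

ρ = λ/μ, so μ = λ/ρ
μ ≥ 7.0/0.68 = 10.2941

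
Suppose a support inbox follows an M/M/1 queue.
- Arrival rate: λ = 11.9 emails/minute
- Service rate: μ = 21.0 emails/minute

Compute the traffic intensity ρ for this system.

Server utilization: ρ = λ/μ
ρ = 11.9/21.0 = 0.5667
The server is busy 56.67% of the time.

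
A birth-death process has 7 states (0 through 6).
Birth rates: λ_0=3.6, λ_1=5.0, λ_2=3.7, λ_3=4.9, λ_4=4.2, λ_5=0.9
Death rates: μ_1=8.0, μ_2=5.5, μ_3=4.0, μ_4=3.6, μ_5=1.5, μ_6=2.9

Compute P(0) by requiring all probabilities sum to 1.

Ratios P(n)/P(0) = (λ₀···λₙ₋₁)/(μ₁···μₙ):
P(1)/P(0) = (3.6)/(8.0) = 0.45000
P(2)/P(0) = (3.6×5.0)/(8.0×5.5) = 0.40909
P(3)/P(0) = (3.6×5.0×3.7)/(8.0×5.5×4.0) = 0.37841
P(4)/P(0) = (3.6×5.0×3.7×4.9)/(8.0×5.5×4.0×3.6) = 0.51506
P(5)/P(0) = (3.6×5.0×3.7×4.9×4.2)/(8.0×5.5×4.0×3.6×1.5) = 1.4422
P(6)/P(0) = (3.6×5.0×3.7×4.9×4.2×0.9)/(8.0×5.5×4.0×3.6×1.5×2.9) = 0.44757

Normalization: ∑ P(n) = 1
P(0) × (1.0000 + 0.45000 + 0.40909 + 0.37841 + 0.51506 + 1.4422 + 0.44757) = 1
P(0) × 4.6423 = 1
P(0) = 1/4.6423 = 0.2154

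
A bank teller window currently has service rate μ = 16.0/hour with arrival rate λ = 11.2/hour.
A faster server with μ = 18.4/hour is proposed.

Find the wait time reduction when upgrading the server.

System 1: ρ₁ = 11.2/16.0 = 0.7000, W₁ = 1/(16.0-11.2) = 0.20833
System 2: ρ₂ = 11.2/18.4 = 0.6087, W₂ = 1/(18.4-11.2) = 0.13889
Improvement: (W₁-W₂)/W₁ = (0.20833-0.13889)/0.20833 = 33.33%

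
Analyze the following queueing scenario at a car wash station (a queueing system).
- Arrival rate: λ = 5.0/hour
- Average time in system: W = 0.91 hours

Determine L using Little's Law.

Little's Law: L = λW
L = 5.0 × 0.91 = 4.5500 cars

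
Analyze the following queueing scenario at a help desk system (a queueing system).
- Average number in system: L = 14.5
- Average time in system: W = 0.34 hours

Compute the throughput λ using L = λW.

Little's Law: L = λW, so λ = L/W
λ = 14.5/0.34 = 42.6471 tickets/hour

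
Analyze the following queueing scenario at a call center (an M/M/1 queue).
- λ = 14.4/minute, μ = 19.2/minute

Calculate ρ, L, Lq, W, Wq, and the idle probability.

Step 1: ρ = λ/μ = 14.4/19.2 = 0.7500
Step 2: L = λ/(μ-λ) = 14.4/4.80 = 3.0000
Step 3: Lq = λ²/(μ(μ-λ)) = 207.36/(19.2×4.80) = 2.2500
Step 4: W = 1/(μ-λ) = 1/4.80 = 0.20833
Step 5: Wq = λ/(μ(μ-λ)) = 14.4/(19.2×4.80) = 0.1563
Step 6: P(0) = 1-ρ = 0.2500
Verify: L = λW = 14.4×0.20833 = 3.0000 ✔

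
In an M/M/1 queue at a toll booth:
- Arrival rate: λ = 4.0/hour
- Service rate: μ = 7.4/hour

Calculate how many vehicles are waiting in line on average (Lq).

ρ = λ/μ = 4.0/7.4 = 0.5405
For M/M/1: Lq = λ²/(μ(μ-λ))
Lq = 16.00/(7.4 × 3.40)
Lq = 0.6359 vehicles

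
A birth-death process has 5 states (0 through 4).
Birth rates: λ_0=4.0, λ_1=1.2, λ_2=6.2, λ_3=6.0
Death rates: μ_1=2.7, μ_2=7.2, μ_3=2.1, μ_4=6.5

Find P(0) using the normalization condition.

Ratios P(n)/P(0) = (λ₀···λₙ₋₁)/(μ₁···μₙ):
P(1)/P(0) = (4.0)/(2.7) = 1.4815
P(2)/P(0) = (4.0×1.2)/(2.7×7.2) = 0.2469
P(3)/P(0) = (4.0×1.2×6.2)/(2.7×7.2×2.1) = 0.7290
P(4)/P(0) = (4.0×1.2×6.2×6.0)/(2.7×7.2×2.1×6.5) = 0.6729

Normalization: ∑ P(n) = 1
P(0) × (1.0000 + 1.4815 + 0.2469 + 0.7290 + 0.6729) = 1
P(0) × 4.1303 = 1
P(0) = 1/4.1303 = 0.2421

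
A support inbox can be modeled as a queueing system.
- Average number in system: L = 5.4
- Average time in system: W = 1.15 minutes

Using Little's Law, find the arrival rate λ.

Little's Law: L = λW, so λ = L/W
λ = 5.4/1.15 = 4.6957 emails/minute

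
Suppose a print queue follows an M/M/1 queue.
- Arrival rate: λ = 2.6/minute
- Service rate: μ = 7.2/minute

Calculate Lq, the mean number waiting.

ρ = λ/μ = 2.6/7.2 = 0.3611
For M/M/1: Lq = λ²/(μ(μ-λ))
Lq = 6.76/(7.2 × 4.60)
Lq = 0.2041 jobs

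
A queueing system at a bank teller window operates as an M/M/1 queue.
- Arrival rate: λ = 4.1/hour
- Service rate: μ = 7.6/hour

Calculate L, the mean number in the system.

ρ = λ/μ = 4.1/7.6 = 0.5395
For M/M/1: L = λ/(μ-λ)
L = 4.1/(7.6-4.1) = 4.1/3.50
L = 1.1714 transactions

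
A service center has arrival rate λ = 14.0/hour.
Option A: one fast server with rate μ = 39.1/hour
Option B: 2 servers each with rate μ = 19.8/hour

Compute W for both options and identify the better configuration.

Option A: single server μ = 39.1 (M/M/1)
  ρ_A = 14.0/39.1 = 0.3581
  W_A = 1/(μ-λ) = 1/(39.1-14.0) = 1/25.10 = 0.03984

Option B: 2 servers μ = 19.8 (M/M/2)
  ρ_B = λ/(cμ) = 14.0/(2×19.8) = 0.3535
  Offered load a = λ/μ = cρ = 14.0/19.8 = 0.7071
  P₀ = [ Σₙ₌₀^1 aⁿ/n! + a^2/(2!(1-ρ)) ]⁻¹
  Σ = a^0/0! + a^1/1! = 1.0000 + 0.7071 = 1.7071
  a^2/(2!(1-ρ)) = 0.49995/(2 × 0.64646) = 0.3867
  P₀ = 1/(1.7071 + 0.3867) = 0.4776
  Lq = P₀·a^2·ρ / (2!(1-ρ)²) = 0.4776 × 0.4999 × 0.3535 / (2 × 0.4179) = 0.1010
  Wq_B = Lq/λ = 0.1010/14.0 = 0.007214
  W_B = Wq_B + 1/μ = 0.007214 + 0.05051 = 0.05772

Since W_A = 0.03984 < W_B = 0.05772, Option A (single fast server) has the shorter time in system.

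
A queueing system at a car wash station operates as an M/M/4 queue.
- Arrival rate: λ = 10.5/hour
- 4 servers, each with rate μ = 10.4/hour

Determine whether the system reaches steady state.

Stability requires ρ = λ/(cμ) < 1
ρ = 10.5/(4 × 10.4) = 10.5/41.60 = 0.2524
Since 0.2524 < 1, the system is STABLE.
The servers are busy 25.24% of the time.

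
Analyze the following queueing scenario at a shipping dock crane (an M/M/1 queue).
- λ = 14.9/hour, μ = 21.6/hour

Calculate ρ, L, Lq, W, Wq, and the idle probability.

Step 1: ρ = λ/μ = 14.9/21.6 = 0.6898
Step 2: L = λ/(μ-λ) = 14.9/6.70 = 2.2239
Step 3: Lq = λ²/(μ(μ-λ)) = 222.01/(21.6×6.70) = 1.5341
Step 4: W = 1/(μ-λ) = 1/6.70 = 0.149254
Step 5: Wq = λ/(μ(μ-λ)) = 14.9/(21.6×6.70) = 0.1030
Step 6: P(0) = 1-ρ = 0.3102
Verify: L = λW = 14.9×0.149254 = 2.2239 ✔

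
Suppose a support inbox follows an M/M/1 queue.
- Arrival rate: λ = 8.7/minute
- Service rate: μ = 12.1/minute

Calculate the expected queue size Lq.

ρ = λ/μ = 8.7/12.1 = 0.7190
For M/M/1: Lq = λ²/(μ(μ-λ))
Lq = 75.69/(12.1 × 3.40)
Lq = 1.8398 emails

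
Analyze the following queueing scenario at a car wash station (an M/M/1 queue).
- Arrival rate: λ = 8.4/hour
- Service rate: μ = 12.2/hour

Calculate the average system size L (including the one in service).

ρ = λ/μ = 8.4/12.2 = 0.6885
For M/M/1: L = λ/(μ-λ)
L = 8.4/(12.2-8.4) = 8.4/3.80
L = 2.2105 cars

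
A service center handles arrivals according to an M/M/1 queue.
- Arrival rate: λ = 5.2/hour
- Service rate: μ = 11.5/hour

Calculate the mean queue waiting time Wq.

First, compute utilization: ρ = λ/μ = 5.2/11.5 = 0.4522
For M/M/1: Wq = λ/(μ(μ-λ))
Wq = 5.2/(11.5 × (11.5-5.2))
Wq = 5.2/(11.5 × 6.30)
Wq = 0.07177 hours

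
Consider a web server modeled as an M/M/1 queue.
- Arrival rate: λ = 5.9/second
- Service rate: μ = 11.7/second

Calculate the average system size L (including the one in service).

ρ = λ/μ = 5.9/11.7 = 0.5043
For M/M/1: L = λ/(μ-λ)
L = 5.9/(11.7-5.9) = 5.9/5.80
L = 1.0172 requests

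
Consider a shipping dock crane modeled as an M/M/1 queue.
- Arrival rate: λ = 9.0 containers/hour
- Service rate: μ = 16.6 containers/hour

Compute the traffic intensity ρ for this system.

Server utilization: ρ = λ/μ
ρ = 9.0/16.6 = 0.5422
The server is busy 54.22% of the time.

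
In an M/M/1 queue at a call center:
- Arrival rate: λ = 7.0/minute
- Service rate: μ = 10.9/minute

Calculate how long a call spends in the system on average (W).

First, compute utilization: ρ = λ/μ = 7.0/10.9 = 0.6422
For M/M/1: W = 1/(μ-λ)
W = 1/(10.9-7.0) = 1/3.90
W = 0.2564 minutes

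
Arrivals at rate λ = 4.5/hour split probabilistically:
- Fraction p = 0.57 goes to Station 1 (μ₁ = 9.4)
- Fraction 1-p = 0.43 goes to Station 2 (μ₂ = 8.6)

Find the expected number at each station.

Effective rates: λ₁ = 4.5×0.57 = 2.565, λ₂ = 4.5×0.43 = 1.935
Station 1: ρ₁ = 2.565/9.4 = 0.2729, L₁ = ρ₁/(1-ρ₁) = 0.2729/(1-0.2729) = 0.3753
Station 2: ρ₂ = 1.935/8.6 = 0.2250, L₂ = ρ₂/(1-ρ₂) = 0.2250/(1-0.2250) = 0.2903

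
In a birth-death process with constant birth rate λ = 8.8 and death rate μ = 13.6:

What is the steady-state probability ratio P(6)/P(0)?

For constant rates: P(n)/P(0) = (λ/μ)^n
P(6)/P(0) = (8.8/13.6)^6 = 0.647059^6 = 0.07339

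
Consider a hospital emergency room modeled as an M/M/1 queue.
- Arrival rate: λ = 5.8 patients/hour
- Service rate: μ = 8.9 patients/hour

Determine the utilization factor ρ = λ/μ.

Server utilization: ρ = λ/μ
ρ = 5.8/8.9 = 0.6517
The server is busy 65.17% of the time.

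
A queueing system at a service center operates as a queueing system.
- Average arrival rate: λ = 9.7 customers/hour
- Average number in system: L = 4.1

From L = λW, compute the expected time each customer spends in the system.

Little's Law: L = λW, so W = L/λ
W = 4.1/9.7 = 0.4227 hours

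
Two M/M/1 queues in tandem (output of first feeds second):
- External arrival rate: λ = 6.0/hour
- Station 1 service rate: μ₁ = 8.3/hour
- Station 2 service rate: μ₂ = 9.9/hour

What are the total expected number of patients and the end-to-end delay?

By Jackson's theorem, each station behaves as independent M/M/1.
Station 1: ρ₁ = 6.0/8.3 = 0.7229, L₁ = ρ₁/(1-ρ₁) = λ/(μ₁-λ) = 6.0/2.30 = 2.6087
Station 2: ρ₂ = 6.0/9.9 = 0.6061, L₂ = ρ₂/(1-ρ₂) = λ/(μ₂-λ) = 6.0/3.90 = 1.5385
Total: L = L₁ + L₂ = 2.6087 + 1.5385 = 4.1472
W = L/λ = 4.1472/6.0 = 0.6912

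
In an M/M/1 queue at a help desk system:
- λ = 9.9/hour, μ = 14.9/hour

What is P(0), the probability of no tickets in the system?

ρ = λ/μ = 9.9/14.9 = 0.6644
P(0) = 1 - ρ = 1 - 0.6644 = 0.3356
The server is idle 33.56% of the time.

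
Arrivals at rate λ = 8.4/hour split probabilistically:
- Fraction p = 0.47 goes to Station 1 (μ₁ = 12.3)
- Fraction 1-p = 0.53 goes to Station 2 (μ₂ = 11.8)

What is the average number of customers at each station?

Effective rates: λ₁ = 8.4×0.47 = 3.948, λ₂ = 8.4×0.53 = 4.452
Station 1: ρ₁ = 3.948/12.3 = 0.32098, L₁ = ρ₁/(1-ρ₁) = 0.32098/(1-0.32098) = 0.4727
Station 2: ρ₂ = 4.452/11.8 = 0.3773, L₂ = ρ₂/(1-ρ₂) = 0.3773/(1-0.3773) = 0.6059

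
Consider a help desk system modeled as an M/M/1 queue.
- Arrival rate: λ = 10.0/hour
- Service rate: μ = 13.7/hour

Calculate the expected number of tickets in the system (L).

ρ = λ/μ = 10.0/13.7 = 0.7299
For M/M/1: L = λ/(μ-λ)
L = 10.0/(13.7-10.0) = 10.0/3.70
L = 2.7027 tickets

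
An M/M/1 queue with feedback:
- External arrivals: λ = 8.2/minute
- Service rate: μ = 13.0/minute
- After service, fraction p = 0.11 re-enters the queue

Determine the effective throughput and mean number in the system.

Effective arrival rate: λ_eff = λ/(1-p) = 8.2/(1-0.11) = 8.2/0.89 = 9.2135
ρ = λ_eff/μ = 9.2135/13.0 = 0.70873
L = ρ/(1-ρ) = 0.70873/(1-0.70873) = 2.4332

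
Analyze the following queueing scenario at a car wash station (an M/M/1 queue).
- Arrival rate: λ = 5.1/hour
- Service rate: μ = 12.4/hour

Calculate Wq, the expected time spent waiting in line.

First, compute utilization: ρ = λ/μ = 5.1/12.4 = 0.4113
For M/M/1: Wq = λ/(μ(μ-λ))
Wq = 5.1/(12.4 × (12.4-5.1))
Wq = 5.1/(12.4 × 7.30)
Wq = 0.05634 hours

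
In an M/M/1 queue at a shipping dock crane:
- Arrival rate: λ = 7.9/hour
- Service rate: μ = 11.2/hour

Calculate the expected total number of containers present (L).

ρ = λ/μ = 7.9/11.2 = 0.7054
For M/M/1: L = λ/(μ-λ)
L = 7.9/(11.2-7.9) = 7.9/3.30
L = 2.3939 containers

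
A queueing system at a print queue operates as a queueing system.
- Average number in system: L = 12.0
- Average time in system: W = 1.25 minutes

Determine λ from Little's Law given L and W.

Little's Law: L = λW, so λ = L/W
λ = 12.0/1.25 = 9.6000 jobs/minute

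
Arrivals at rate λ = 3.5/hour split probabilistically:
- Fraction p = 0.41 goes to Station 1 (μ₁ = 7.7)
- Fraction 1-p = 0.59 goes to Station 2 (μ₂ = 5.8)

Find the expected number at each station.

Effective rates: λ₁ = 3.5×0.41 = 1.435, λ₂ = 3.5×0.59 = 2.065
Station 1: ρ₁ = 1.435/7.7 = 0.1864, L₁ = ρ₁/(1-ρ₁) = 0.1864/(1-0.1864) = 0.2291
Station 2: ρ₂ = 2.065/5.8 = 0.35603, L₂ = ρ₂/(1-ρ₂) = 0.35603/(1-0.35603) = 0.5529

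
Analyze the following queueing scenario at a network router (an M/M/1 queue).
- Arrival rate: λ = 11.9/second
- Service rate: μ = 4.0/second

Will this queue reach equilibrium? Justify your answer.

Stability requires ρ = λ/(cμ) < 1
ρ = 11.9/(1 × 4.0) = 11.9/4.00 = 2.9750
Since 2.9750 ≥ 1, the system is UNSTABLE.
Queue grows without bound. Need μ > λ = 11.9.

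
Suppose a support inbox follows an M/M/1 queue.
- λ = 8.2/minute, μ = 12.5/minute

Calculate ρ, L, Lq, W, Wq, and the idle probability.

Step 1: ρ = λ/μ = 8.2/12.5 = 0.6560
Step 2: L = λ/(μ-λ) = 8.2/4.30 = 1.9070
Step 3: Lq = λ²/(μ(μ-λ)) = 67.24/(12.5×4.30) = 1.2510
Step 4: W = 1/(μ-λ) = 1/4.30 = 0.23256
Step 5: Wq = λ/(μ(μ-λ)) = 8.2/(12.5×4.30) = 0.1526
Step 6: P(0) = 1-ρ = 0.3440
Verify: L = λW = 8.2×0.23256 = 1.9070 ✔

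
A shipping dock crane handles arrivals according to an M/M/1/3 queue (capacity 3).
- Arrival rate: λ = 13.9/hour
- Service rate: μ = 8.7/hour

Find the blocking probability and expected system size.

ρ = λ/μ = 13.9/8.7 = 1.5977
P₀ = (1-ρ)/(1-ρ^(K+1)) = (1-1.5977)/(1-1.5977^4) = -0.5977/-5.5160 = 0.1084
P_K = P₀×ρ^K = 0.10836 × 1.5977^3 = 0.10836 × 4.0784 = 0.4419
Blocking probability P_3 = 0.4419 (44.19%)
L = ρ[1 - (K+1)ρ^K + Kρ^(K+1)] / [(1-ρ)(1-ρ^(K+1))]
L = 1.5977 × (1 - 4×4.07836 + 3×6.51600) / ((1 - 1.5977) × (1 - 6.51600)) = 2.0521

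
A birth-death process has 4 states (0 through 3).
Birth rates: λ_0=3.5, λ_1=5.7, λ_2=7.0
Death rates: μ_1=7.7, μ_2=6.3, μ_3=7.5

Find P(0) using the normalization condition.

Ratios P(n)/P(0) = (λ₀···λₙ₋₁)/(μ₁···μₙ):
P(1)/P(0) = (3.5)/(7.7) = 0.4545
P(2)/P(0) = (3.5×5.7)/(7.7×6.3) = 0.4113
P(3)/P(0) = (3.5×5.7×7.0)/(7.7×6.3×7.5) = 0.3838

Normalization: ∑ P(n) = 1
P(0) × (1.0000 + 0.4545 + 0.4113 + 0.3838) = 1
P(0) × 2.2496 = 1
P(0) = 1/2.2496 = 0.4445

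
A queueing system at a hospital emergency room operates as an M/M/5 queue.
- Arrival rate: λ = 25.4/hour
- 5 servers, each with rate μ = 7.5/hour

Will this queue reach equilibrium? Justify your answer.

Stability requires ρ = λ/(cμ) < 1
ρ = 25.4/(5 × 7.5) = 25.4/37.50 = 0.6773
Since 0.6773 < 1, the system is STABLE.
The servers are busy 67.73% of the time.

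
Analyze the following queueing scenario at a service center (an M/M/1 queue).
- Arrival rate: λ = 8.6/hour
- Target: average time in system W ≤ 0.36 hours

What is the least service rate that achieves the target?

For M/M/1: W = 1/(μ-λ)
Need W ≤ 0.36, so 1/(μ-λ) ≤ 0.36
μ - λ ≥ 1/0.36 = 2.7778
μ ≥ 8.6 + 2.7778 = 11.3778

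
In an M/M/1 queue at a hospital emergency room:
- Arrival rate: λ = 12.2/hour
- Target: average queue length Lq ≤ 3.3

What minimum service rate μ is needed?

For M/M/1: Lq = λ²/(μ(μ-λ))
Need Lq ≤ 3.3, i.e. μ(μ-λ) ≥ λ²/3.3
μ² - 12.2μ - 148.84/3.3 ≥ 0  →  μ² - 12.2μ - 45.10303 ≥ 0
Quadratic formula (positive root): μ = [λ + √(λ² + 4×45.10303)]/2
Discriminant: 148.84 + 4×45.10303 = 329.2521, √329.2521 = 18.14531
μ ≥ (12.2 + 18.14531)/2 = 15.1727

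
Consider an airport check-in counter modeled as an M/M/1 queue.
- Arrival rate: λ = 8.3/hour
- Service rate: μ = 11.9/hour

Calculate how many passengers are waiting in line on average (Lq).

ρ = λ/μ = 8.3/11.9 = 0.6975
For M/M/1: Lq = λ²/(μ(μ-λ))
Lq = 68.89/(11.9 × 3.60)
Lq = 1.6081 passengers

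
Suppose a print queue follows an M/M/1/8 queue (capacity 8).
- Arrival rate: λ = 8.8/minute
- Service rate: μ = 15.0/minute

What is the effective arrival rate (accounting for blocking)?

ρ = λ/μ = 8.8/15.0 = 0.5866667
P₀ = (1-ρ)/(1-ρ^(K+1)) = (1-0.5866667)/(1-0.5866667^9) = 0.41333/0.99177 = 0.4168
P_K = P₀×ρ^K = 0.4168 × 0.5866667^8 = 0.4168 × 0.01403 = 0.005848
λ_eff = λ(1-P_K) = 8.8 × (1 - 0.005848) = 8.8 × 0.99415 = 8.7485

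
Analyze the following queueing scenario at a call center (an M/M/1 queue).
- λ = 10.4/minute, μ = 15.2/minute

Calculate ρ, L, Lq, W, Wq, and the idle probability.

Step 1: ρ = λ/μ = 10.4/15.2 = 0.6842
Step 2: L = λ/(μ-λ) = 10.4/4.80 = 2.1667
Step 3: Lq = λ²/(μ(μ-λ)) = 108.16/(15.2×4.80) = 1.4825
Step 4: W = 1/(μ-λ) = 1/4.80 = 0.208333
Step 5: Wq = λ/(μ(μ-λ)) = 10.4/(15.2×4.80) = 0.1425
Step 6: P(0) = 1-ρ = 0.3158
Verify: L = λW = 10.4×0.208333 = 2.1667 ✔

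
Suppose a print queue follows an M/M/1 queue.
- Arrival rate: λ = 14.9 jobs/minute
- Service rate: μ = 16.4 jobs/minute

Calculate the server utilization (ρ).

Server utilization: ρ = λ/μ
ρ = 14.9/16.4 = 0.9085
The server is busy 90.85% of the time.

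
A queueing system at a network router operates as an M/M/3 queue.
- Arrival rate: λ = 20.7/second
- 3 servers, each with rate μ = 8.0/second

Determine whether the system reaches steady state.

Stability requires ρ = λ/(cμ) < 1
ρ = 20.7/(3 × 8.0) = 20.7/24.00 = 0.8625
Since 0.8625 < 1, the system is STABLE.
The servers are busy 86.25% of the time.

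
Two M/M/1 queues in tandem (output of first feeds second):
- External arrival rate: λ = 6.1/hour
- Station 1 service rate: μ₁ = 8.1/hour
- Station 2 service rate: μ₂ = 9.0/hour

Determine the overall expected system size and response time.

By Jackson's theorem, each station behaves as independent M/M/1.
Station 1: ρ₁ = 6.1/8.1 = 0.7531, L₁ = ρ₁/(1-ρ₁) = λ/(μ₁-λ) = 6.1/2.00 = 3.0500
Station 2: ρ₂ = 6.1/9.0 = 0.6778, L₂ = ρ₂/(1-ρ₂) = λ/(μ₂-λ) = 6.1/2.90 = 2.1034
Total: L = L₁ + L₂ = 3.0500 + 2.1034 = 5.1534
W = L/λ = 5.1534/6.1 = 0.8448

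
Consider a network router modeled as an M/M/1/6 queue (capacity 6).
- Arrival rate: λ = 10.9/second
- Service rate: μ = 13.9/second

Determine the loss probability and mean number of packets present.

ρ = λ/μ = 10.9/13.9 = 0.78417
P₀ = (1-ρ)/(1-ρ^(K+1)) = (1-0.78417)/(1-0.78417^7) = 0.21583/0.81766 = 0.2640
P_K = P₀×ρ^K = 0.2640 × 0.78417^6 = 0.2640 × 0.2325 = 0.06138
Blocking probability P_6 = 0.06138 (6.14%)
L = ρ[1 - (K+1)ρ^K + Kρ^(K+1)] / [(1-ρ)(1-ρ^(K+1))]
L = 0.78417 × (1 - 7×0.232521 + 6×0.182336) / ((1 - 0.78417) × (1 - 0.182336)) = 2.0723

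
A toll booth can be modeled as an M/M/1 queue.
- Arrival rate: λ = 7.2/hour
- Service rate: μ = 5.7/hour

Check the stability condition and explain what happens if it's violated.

Stability requires ρ = λ/(cμ) < 1
ρ = 7.2/(1 × 5.7) = 7.2/5.70 = 1.2632
Since 1.2632 ≥ 1, the system is UNSTABLE.
Queue grows without bound. Need μ > λ = 7.2.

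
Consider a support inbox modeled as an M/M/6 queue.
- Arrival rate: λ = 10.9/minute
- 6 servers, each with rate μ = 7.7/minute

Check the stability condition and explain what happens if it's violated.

Stability requires ρ = λ/(cμ) < 1
ρ = 10.9/(6 × 7.7) = 10.9/46.20 = 0.2359
Since 0.2359 < 1, the system is STABLE.
The servers are busy 23.59% of the time.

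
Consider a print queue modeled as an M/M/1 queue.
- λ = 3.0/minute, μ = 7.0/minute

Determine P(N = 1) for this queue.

ρ = λ/μ = 3.0/7.0 = 0.4286
P(n) = (1-ρ)ρⁿ
P(1) = (1-0.4286) × 0.4286^1
P(1) = 0.5714 × 0.4286
P(1) = 0.2449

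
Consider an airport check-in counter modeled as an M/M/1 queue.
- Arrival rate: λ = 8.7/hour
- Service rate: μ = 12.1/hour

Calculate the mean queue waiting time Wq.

First, compute utilization: ρ = λ/μ = 8.7/12.1 = 0.7190
For M/M/1: Wq = λ/(μ(μ-λ))
Wq = 8.7/(12.1 × (12.1-8.7))
Wq = 8.7/(12.1 × 3.40)
Wq = 0.2115 hours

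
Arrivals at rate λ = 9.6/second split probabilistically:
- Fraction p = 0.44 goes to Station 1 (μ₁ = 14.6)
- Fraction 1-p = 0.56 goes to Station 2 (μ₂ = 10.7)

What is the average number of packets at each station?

Effective rates: λ₁ = 9.6×0.44 = 4.224, λ₂ = 9.6×0.56 = 5.376
Station 1: ρ₁ = 4.224/14.6 = 0.2893, L₁ = ρ₁/(1-ρ₁) = 0.2893/(1-0.2893) = 0.4071
Station 2: ρ₂ = 5.376/10.7 = 0.50243, L₂ = ρ₂/(1-ρ₂) = 0.50243/(1-0.50243) = 1.0098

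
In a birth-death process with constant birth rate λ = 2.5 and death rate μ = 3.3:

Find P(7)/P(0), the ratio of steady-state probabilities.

For constant rates: P(n)/P(0) = (λ/μ)^n
P(7)/P(0) = (2.5/3.3)^7 = 0.7576^7 = 0.1432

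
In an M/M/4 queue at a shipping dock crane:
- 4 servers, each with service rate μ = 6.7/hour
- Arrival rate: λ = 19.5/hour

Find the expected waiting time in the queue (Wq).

Traffic intensity: ρ = λ/(cμ) = 19.5/(4×6.7) = 0.7276
Since ρ = 0.7276 < 1, system is stable.
Offered load a = λ/μ = cρ = 19.5/6.7 = 2.9104
P₀ = [ Σₙ₌₀^3 aⁿ/n! + a^4/(4!(1-ρ)) ]⁻¹
Σ = a^0/0! + a^1/1! + a^2/2! + a^3/3! = 1.0000 + 2.9104 + 4.2354 + 4.1089 = 12.2547
a^4/(4!(1-ρ)) = 71.7529/(24 × 0.272388) = 10.9759
P₀ = 1/(12.2547 + 10.9759) = 0.04305
Lq = P₀·a^4·ρ / (4!(1-ρ)²) = 0.04305 × 71.7529 × 0.7276 / (24 × 0.07420) = 1.2621
Wq = Lq/λ = 1.2621/19.5 = 0.06472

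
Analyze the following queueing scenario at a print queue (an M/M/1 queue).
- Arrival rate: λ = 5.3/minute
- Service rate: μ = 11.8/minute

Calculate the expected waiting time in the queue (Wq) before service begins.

First, compute utilization: ρ = λ/μ = 5.3/11.8 = 0.4492
For M/M/1: Wq = λ/(μ(μ-λ))
Wq = 5.3/(11.8 × (11.8-5.3))
Wq = 5.3/(11.8 × 6.50)
Wq = 0.06910 minutes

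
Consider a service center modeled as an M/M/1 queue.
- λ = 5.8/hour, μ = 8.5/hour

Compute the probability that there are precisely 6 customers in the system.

ρ = λ/μ = 5.8/8.5 = 0.68235
P(n) = (1-ρ)ρⁿ
P(6) = (1-0.68235) × 0.68235^6
P(6) = 0.31765 × 0.10094
P(6) = 0.03206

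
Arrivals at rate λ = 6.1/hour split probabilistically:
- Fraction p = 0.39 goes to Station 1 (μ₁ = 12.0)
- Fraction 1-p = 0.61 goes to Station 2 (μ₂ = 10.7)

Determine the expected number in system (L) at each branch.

Effective rates: λ₁ = 6.1×0.39 = 2.379, λ₂ = 6.1×0.61 = 3.721
Station 1: ρ₁ = 2.379/12.0 = 0.1983, L₁ = ρ₁/(1-ρ₁) = 0.1983/(1-0.1983) = 0.2473
Station 2: ρ₂ = 3.721/10.7 = 0.34776, L₂ = ρ₂/(1-ρ₂) = 0.34776/(1-0.34776) = 0.5332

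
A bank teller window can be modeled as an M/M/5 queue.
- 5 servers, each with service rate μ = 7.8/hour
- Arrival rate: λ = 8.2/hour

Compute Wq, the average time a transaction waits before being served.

Traffic intensity: ρ = λ/(cμ) = 8.2/(5×7.8) = 0.2103
Since ρ = 0.2103 < 1, system is stable.
Offered load a = λ/μ = cρ = 8.2/7.8 = 1.0513
P₀ = [ Σₙ₌₀^4 aⁿ/n! + a^5/(5!(1-ρ)) ]⁻¹
Σ = a^0/0! + a^1/1! + a^2/2! + a^3/3! + a^4/4! = 1.0000 + 1.0513 + 0.5526 + 0.1936 + 0.05089 = 2.8484
a^5/(5!(1-ρ)) = 1.2841/(120 × 0.7897) = 0.01355
P₀ = 1/(2.8484 + 0.01355) = 0.3494
Lq = P₀·a^5·ρ / (5!(1-ρ)²) = 0.34941 × 1.2841 × 0.21026 / (120 × 0.62369) = 0.001260
Wq = Lq/λ = 0.001260/8.2 = 0.0001537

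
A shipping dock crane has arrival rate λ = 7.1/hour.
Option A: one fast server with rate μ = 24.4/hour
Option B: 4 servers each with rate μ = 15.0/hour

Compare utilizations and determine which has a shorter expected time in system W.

Option A: single server μ = 24.4 (M/M/1)
  ρ_A = 7.1/24.4 = 0.2910
  W_A = 1/(μ-λ) = 1/(24.4-7.1) = 1/17.30 = 0.05780

Option B: 4 servers μ = 15.0 (M/M/4)
  ρ_B = λ/(cμ) = 7.1/(4×15.0) = 0.1183
  Offered load a = λ/μ = cρ = 7.1/15.0 = 0.4733
  P₀ = [ Σₙ₌₀^3 aⁿ/n! + a^4/(4!(1-ρ)) ]⁻¹
  Σ = a^0/0! + a^1/1! + a^2/2! + a^3/3! = 1.0000 + 0.4733 + 0.1120 + 0.01767 = 1.6030
  a^4/(4!(1-ρ)) = 0.05020/(24 × 0.8817) = 0.002372
  P₀ = 1/(1.6030 + 0.002372) = 0.6229
  Lq = P₀·a^4·ρ / (4!(1-ρ)²) = 0.6229 × 0.05020 × 0.1183 / (24 × 0.7773) = 0.0001983
  Wq_B = Lq/λ = 0.000198322/7.1 = 0.000027933
  W_B = Wq_B + 1/μ = 0.000027933 + 0.066667 = 0.06669

Since W_A = 0.05780 < W_B = 0.06669, Option A (single fast server) has the shorter time in system.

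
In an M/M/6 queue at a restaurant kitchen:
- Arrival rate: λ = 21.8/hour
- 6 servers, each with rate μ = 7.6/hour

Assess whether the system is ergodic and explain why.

Stability requires ρ = λ/(cμ) < 1
ρ = 21.8/(6 × 7.6) = 21.8/45.60 = 0.4781
Since 0.4781 < 1, the system is STABLE.
The servers are busy 47.81% of the time.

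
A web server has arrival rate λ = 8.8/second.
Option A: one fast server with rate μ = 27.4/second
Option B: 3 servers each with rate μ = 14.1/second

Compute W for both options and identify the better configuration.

Option A: single server μ = 27.4 (M/M/1)
  ρ_A = 8.8/27.4 = 0.3212
  W_A = 1/(μ-λ) = 1/(27.4-8.8) = 1/18.60 = 0.05376

Option B: 3 servers μ = 14.1 (M/M/3)
  ρ_B = λ/(cμ) = 8.8/(3×14.1) = 0.2080
  Offered load a = λ/μ = cρ = 8.8/14.1 = 0.6241
  P₀ = [ Σₙ₌₀^2 aⁿ/n! + a^3/(3!(1-ρ)) ]⁻¹
  Σ = a^0/0! + a^1/1! + a^2/2! = 1.0000 + 0.6241 + 0.1948 = 1.8189
  a^3/(3!(1-ρ)) = 0.2431/(6 × 0.7920) = 0.05116
  P₀ = 1/(1.8189 + 0.05116) = 0.5347
  Lq = P₀·a^3·ρ / (3!(1-ρ)²) = 0.53475 × 0.24310 × 0.20804 / (6 × 0.62720) = 0.007187
  Wq_B = Lq/λ = 0.007187/8.8 = 0.0008167
  W_B = Wq_B + 1/μ = 0.0008167 + 0.07092 = 0.07174

Since W_A = 0.05376 < W_B = 0.07174, Option A (single fast server) has the shorter time in system.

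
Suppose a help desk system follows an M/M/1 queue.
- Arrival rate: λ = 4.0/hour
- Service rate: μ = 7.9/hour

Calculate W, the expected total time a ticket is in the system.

First, compute utilization: ρ = λ/μ = 4.0/7.9 = 0.5063
For M/M/1: W = 1/(μ-λ)
W = 1/(7.9-4.0) = 1/3.90
W = 0.2564 hours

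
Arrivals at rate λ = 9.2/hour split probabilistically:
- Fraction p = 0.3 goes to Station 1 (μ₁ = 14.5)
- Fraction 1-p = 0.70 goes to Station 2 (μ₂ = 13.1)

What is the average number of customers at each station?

Effective rates: λ₁ = 9.2×0.3 = 2.76, λ₂ = 9.2×0.70 = 6.44
Station 1: ρ₁ = 2.76/14.5 = 0.19034, L₁ = ρ₁/(1-ρ₁) = 0.19034/(1-0.19034) = 0.2351
Station 2: ρ₂ = 6.44/13.1 = 0.4916, L₂ = ρ₂/(1-ρ₂) = 0.4916/(1-0.4916) = 0.9670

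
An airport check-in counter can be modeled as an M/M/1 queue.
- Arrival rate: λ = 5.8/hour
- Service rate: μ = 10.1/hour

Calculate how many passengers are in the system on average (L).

ρ = λ/μ = 5.8/10.1 = 0.5743
For M/M/1: L = λ/(μ-λ)
L = 5.8/(10.1-5.8) = 5.8/4.30
L = 1.3488 passengers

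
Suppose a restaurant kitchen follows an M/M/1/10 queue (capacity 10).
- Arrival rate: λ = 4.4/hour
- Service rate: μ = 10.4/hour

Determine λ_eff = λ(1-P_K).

ρ = λ/μ = 4.4/10.4 = 0.42308
P₀ = (1-ρ)/(1-ρ^(K+1)) = (1-0.42308)/(1-0.42308^11) = 0.5769/0.9999 = 0.5770
P_K = P₀×ρ^K = 0.5770 × 0.42308^10 = 0.5770 × 0.0001837 = 0.0001060
λ_eff = λ(1-P_K) = 4.4 × (1 - 0.0001060) = 4.4 × 0.99989 = 4.3995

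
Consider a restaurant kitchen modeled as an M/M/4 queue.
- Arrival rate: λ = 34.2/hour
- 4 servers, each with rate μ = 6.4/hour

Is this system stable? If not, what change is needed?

Stability requires ρ = λ/(cμ) < 1
ρ = 34.2/(4 × 6.4) = 34.2/25.60 = 1.3359
Since 1.3359 ≥ 1, the system is UNSTABLE.
Need c > λ/μ = 34.2/6.4 = 5.34.
Minimum servers needed: c = 6.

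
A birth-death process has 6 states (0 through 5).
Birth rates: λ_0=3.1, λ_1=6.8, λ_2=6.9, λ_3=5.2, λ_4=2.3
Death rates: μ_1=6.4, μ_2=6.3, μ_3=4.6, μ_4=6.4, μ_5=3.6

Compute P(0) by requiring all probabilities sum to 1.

Ratios P(n)/P(0) = (λ₀···λₙ₋₁)/(μ₁···μₙ):
P(1)/P(0) = (3.1)/(6.4) = 0.4844
P(2)/P(0) = (3.1×6.8)/(6.4×6.3) = 0.5228
P(3)/P(0) = (3.1×6.8×6.9)/(6.4×6.3×4.6) = 0.7842
P(4)/P(0) = (3.1×6.8×6.9×5.2)/(6.4×6.3×4.6×6.4) = 0.6372
P(5)/P(0) = (3.1×6.8×6.9×5.2×2.3)/(6.4×6.3×4.6×6.4×3.6) = 0.4071

Normalization: ∑ P(n) = 1
P(0) × (1.0000 + 0.4844 + 0.5228 + 0.7842 + 0.6372 + 0.4071) = 1
P(0) × 3.8357 = 1
P(0) = 1/3.8357 = 0.2607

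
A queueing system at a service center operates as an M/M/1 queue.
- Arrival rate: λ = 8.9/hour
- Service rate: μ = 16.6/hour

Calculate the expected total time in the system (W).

First, compute utilization: ρ = λ/μ = 8.9/16.6 = 0.5361
For M/M/1: W = 1/(μ-λ)
W = 1/(16.6-8.9) = 1/7.70
W = 0.1299 hours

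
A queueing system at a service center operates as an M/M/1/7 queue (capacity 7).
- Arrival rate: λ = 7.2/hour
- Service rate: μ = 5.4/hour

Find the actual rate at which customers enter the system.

ρ = λ/μ = 7.2/5.4 = 1.33333
P₀ = (1-ρ)/(1-ρ^(K+1)) = (1-1.33333)/(1-1.33333^8) = -0.3333/-8.9885 = 0.03708
P_K = P₀×ρ^K = 0.03708 × 1.33333^7 = 0.03708 × 7.4914 = 0.2778
λ_eff = λ(1-P_K) = 7.2 × (1 - 0.277813) = 7.2 × 0.722187 = 5.1997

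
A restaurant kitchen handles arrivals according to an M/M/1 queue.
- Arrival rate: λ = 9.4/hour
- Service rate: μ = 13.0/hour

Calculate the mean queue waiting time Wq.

First, compute utilization: ρ = λ/μ = 9.4/13.0 = 0.7231
For M/M/1: Wq = λ/(μ(μ-λ))
Wq = 9.4/(13.0 × (13.0-9.4))
Wq = 9.4/(13.0 × 3.60)
Wq = 0.2009 hours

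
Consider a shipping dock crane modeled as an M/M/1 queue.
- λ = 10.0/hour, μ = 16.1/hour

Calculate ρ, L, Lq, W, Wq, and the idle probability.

Step 1: ρ = λ/μ = 10.0/16.1 = 0.6211
Step 2: L = λ/(μ-λ) = 10.0/6.10 = 1.6393
Step 3: Lq = λ²/(μ(μ-λ)) = 100.00/(16.1×6.10) = 1.0182
Step 4: W = 1/(μ-λ) = 1/6.10 = 0.16393
Step 5: Wq = λ/(μ(μ-λ)) = 10.0/(16.1×6.10) = 0.1018
Step 6: P(0) = 1-ρ = 0.3789
Verify: L = λW = 10.0×0.16393 = 1.6393 ✔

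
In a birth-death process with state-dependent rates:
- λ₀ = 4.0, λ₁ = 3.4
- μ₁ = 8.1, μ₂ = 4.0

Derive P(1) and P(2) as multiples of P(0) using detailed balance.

Balance equations:
State 0: λ₀P₀ = μ₁P₁ → P₁ = (λ₀/μ₁)P₀ = (4.0/8.1)P₀ = 0.4938P₀
State 1: P₂ = (λ₀λ₁)/(μ₁μ₂)P₀ = (4.0×3.4)/(8.1×4.0)P₀ = 0.4198P₀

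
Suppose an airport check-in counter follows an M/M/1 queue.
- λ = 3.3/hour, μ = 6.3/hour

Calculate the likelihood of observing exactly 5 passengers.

ρ = λ/μ = 3.3/6.3 = 0.5238
P(n) = (1-ρ)ρⁿ
P(5) = (1-0.5238) × 0.5238^5
P(5) = 0.4762 × 0.03943
P(5) = 0.01878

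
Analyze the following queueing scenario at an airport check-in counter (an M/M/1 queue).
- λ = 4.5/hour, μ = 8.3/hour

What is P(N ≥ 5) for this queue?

ρ = λ/μ = 4.5/8.3 = 0.54217
P(N ≥ n) = ρⁿ
P(N ≥ 5) = 0.54217^5
P(N ≥ 5) = 0.04685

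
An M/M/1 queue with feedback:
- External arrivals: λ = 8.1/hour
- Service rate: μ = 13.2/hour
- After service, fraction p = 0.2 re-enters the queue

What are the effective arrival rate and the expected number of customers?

Effective arrival rate: λ_eff = λ/(1-p) = 8.1/(1-0.2) = 8.1/0.80 = 10.1250
ρ = λ_eff/μ = 10.1250/13.2 = 0.767045
L = ρ/(1-ρ) = 0.767045/(1-0.767045) = 3.2927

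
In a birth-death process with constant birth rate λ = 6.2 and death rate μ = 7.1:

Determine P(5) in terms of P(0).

For constant rates: P(n)/P(0) = (λ/μ)^n
P(5)/P(0) = (6.2/7.1)^5 = 0.87324^5 = 0.5078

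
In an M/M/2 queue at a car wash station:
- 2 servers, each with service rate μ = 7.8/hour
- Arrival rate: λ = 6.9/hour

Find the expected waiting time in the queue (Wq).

Traffic intensity: ρ = λ/(cμ) = 6.9/(2×7.8) = 0.4423
Since ρ = 0.4423 < 1, system is stable.
Offered load a = λ/μ = cρ = 6.9/7.8 = 0.8846
P₀ = [ Σₙ₌₀^1 aⁿ/n! + a^2/(2!(1-ρ)) ]⁻¹
Σ = a^0/0! + a^1/1! = 1.0000 + 0.8846 = 1.8846
a^2/(2!(1-ρ)) = 0.78254/(2 × 0.55769) = 0.7016
P₀ = 1/(1.8846 + 0.7016) = 0.3867
Lq = P₀·a^2·ρ / (2!(1-ρ)²) = 0.3867 × 0.7825 × 0.4423 / (2 × 0.3110) = 0.2152
Wq = Lq/λ = 0.21515/6.9 = 0.03118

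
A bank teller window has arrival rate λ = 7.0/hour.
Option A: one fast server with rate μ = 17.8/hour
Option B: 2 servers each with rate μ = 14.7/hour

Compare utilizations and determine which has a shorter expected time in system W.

Option A: single server μ = 17.8 (M/M/1)
  ρ_A = 7.0/17.8 = 0.3933
  W_A = 1/(μ-λ) = 1/(17.8-7.0) = 1/10.80 = 0.09259

Option B: 2 servers μ = 14.7 (M/M/2)
  ρ_B = λ/(cμ) = 7.0/(2×14.7) = 0.2381
  Offered load a = λ/μ = cρ = 7.0/14.7 = 0.4762
  P₀ = [ Σₙ₌₀^1 aⁿ/n! + a^2/(2!(1-ρ)) ]⁻¹
  Σ = a^0/0! + a^1/1! = 1.0000 + 0.4762 = 1.4762
  a^2/(2!(1-ρ)) = 0.2268/(2 × 0.7619) = 0.1488
  P₀ = 1/(1.4762 + 0.1488) = 0.6154
  Lq = P₀·a^2·ρ / (2!(1-ρ)²) = 0.6154 × 0.2268 × 0.2381 / (2 × 0.5805) = 0.02862
  Wq_B = Lq/λ = 0.028617/7.0 = 0.004088
  W_B = Wq_B + 1/μ = 0.004088 + 0.06803 = 0.07212

Since W_B = 0.07212 < W_A = 0.09259, Option B (multiple servers) has the shorter time in system.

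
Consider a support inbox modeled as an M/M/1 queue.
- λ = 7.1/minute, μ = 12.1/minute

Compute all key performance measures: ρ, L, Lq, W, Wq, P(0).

Step 1: ρ = λ/μ = 7.1/12.1 = 0.5868
Step 2: L = λ/(μ-λ) = 7.1/5.00 = 1.4200
Step 3: Lq = λ²/(μ(μ-λ)) = 50.41/(12.1×5.00) = 0.8332
Step 4: W = 1/(μ-λ) = 1/5.00 = 0.2000
Step 5: Wq = λ/(μ(μ-λ)) = 7.1/(12.1×5.00) = 0.1174
Step 6: P(0) = 1-ρ = 0.4132
Verify: L = λW = 7.1×0.2000 = 1.4200 ✔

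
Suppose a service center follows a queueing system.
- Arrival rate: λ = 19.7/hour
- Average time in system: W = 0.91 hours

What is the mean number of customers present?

Little's Law: L = λW
L = 19.7 × 0.91 = 17.9270 customers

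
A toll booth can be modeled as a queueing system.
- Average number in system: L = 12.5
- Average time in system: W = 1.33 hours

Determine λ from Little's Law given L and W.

Little's Law: L = λW, so λ = L/W
λ = 12.5/1.33 = 9.3985 vehicles/hour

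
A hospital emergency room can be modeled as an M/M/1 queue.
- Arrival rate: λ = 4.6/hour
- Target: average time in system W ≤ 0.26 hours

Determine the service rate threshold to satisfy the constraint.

For M/M/1: W = 1/(μ-λ)
Need W ≤ 0.26, so 1/(μ-λ) ≤ 0.26
μ - λ ≥ 1/0.26 = 3.8462
μ ≥ 4.6 + 3.8462 = 8.4462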